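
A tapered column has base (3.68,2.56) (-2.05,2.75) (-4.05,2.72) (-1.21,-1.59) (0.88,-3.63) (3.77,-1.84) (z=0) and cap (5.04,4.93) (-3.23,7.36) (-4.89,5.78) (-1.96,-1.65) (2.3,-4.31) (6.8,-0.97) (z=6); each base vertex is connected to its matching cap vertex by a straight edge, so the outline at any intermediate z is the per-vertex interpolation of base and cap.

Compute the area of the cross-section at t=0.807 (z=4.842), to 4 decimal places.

Cross-section at t=0.807: each vertex is (1-t)·p0[i] + t·p1[i].
  v1: (1-0.807)·(3.68,2.56) + 0.807·(5.04,4.93) = (4.7775,4.4726)
  v2: (1-0.807)·(-2.05,2.75) + 0.807·(-3.23,7.36) = (-3.0023,6.4703)
  v3: (1-0.807)·(-4.05,2.72) + 0.807·(-4.89,5.78) = (-4.7279,5.1894)
  v4: (1-0.807)·(-1.21,-1.59) + 0.807·(-1.96,-1.65) = (-1.8153,-1.6384)
  v5: (1-0.807)·(0.88,-3.63) + 0.807·(2.3,-4.31) = (2.0259,-4.1788)
  v6: (1-0.807)·(3.77,-1.84) + 0.807·(6.8,-0.97) = (6.2152,-1.1379)
Shoelace sum Σ(x_i·y_{i+1} − x_{i+1}·y_i):
  i=1: 4.7775·6.4703 − -3.0023·4.4726 = +44.3397 (running +44.3397)
  i=2: -3.0023·5.1894 − -4.7279·6.4703 = +15.0107 (running +59.3504)
  i=3: -4.7279·-1.6384 − -1.8153·5.1894 = +17.1663 (running +76.5167)
  i=4: -1.8153·-4.1788 − 2.0259·-1.6384 = +10.9048 (running +87.4216)
  i=5: 2.0259·-1.1379 − 6.2152·-4.1788 = +23.6665 (running +111.0881)
  i=6: 6.2152·4.4726 − 4.7775·-1.1379 = +33.2345 (running +144.3226)
Area = |Σ|/2 = |144.3226|/2 = 72.1613

Area at t=0.807: 72.1613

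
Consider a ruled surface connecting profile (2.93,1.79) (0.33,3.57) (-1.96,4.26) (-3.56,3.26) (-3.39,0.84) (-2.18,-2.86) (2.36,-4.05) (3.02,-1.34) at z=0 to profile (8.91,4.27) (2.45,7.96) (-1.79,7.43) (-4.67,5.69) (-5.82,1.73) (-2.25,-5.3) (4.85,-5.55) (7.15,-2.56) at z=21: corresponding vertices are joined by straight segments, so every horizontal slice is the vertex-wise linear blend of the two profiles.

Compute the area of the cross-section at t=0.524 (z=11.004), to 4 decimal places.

Area at t=0.524: 88.1729

Cross-section at t=0.524: each vertex is (1-t)·p0[i] + t·p1[i].
  v1: (1-0.524)·(2.93,1.79) + 0.524·(8.91,4.27) = (6.0635,3.0895)
  v2: (1-0.524)·(0.33,3.57) + 0.524·(2.45,7.96) = (1.4409,5.8704)
  v3: (1-0.524)·(-1.96,4.26) + 0.524·(-1.79,7.43) = (-1.8709,5.9211)
  v4: (1-0.524)·(-3.56,3.26) + 0.524·(-4.67,5.69) = (-4.1416,4.5333)
  v5: (1-0.524)·(-3.39,0.84) + 0.524·(-5.82,1.73) = (-4.6633,1.3064)
  v6: (1-0.524)·(-2.18,-2.86) + 0.524·(-2.25,-5.3) = (-2.2167,-4.1386)
  v7: (1-0.524)·(2.36,-4.05) + 0.524·(4.85,-5.55) = (3.6648,-4.8360)
  v8: (1-0.524)·(3.02,-1.34) + 0.524·(7.15,-2.56) = (5.1841,-1.9793)
Shoelace sum Σ(x_i·y_{i+1} − x_{i+1}·y_i):
  i=1: 6.0635·5.8704 − 1.4409·3.0895 = +31.1434 (running +31.1434)
  i=2: 1.4409·5.9211 − -1.8709·5.8704 = +19.5145 (running +50.6580)
  i=3: -1.8709·4.5333 − -4.1416·5.9211 = +16.0415 (running +66.6995)
  i=4: -4.1416·1.3064 − -4.6633·4.5333 = +15.7298 (running +82.4293)
  i=5: -4.6633·-4.1386 − -2.2167·1.3064 = +22.1952 (running +104.6245)
  i=6: -2.2167·-4.8360 − 3.6648·-4.1386 = +25.8867 (running +130.5112)
  i=7: 3.6648·-1.9793 − 5.1841·-4.8360 = +17.8168 (running +148.3280)
  i=8: 5.1841·3.0895 − 6.0635·-1.9793 = +28.0178 (running +176.3459)
Area = |Σ|/2 = |176.3459|/2 = 88.1729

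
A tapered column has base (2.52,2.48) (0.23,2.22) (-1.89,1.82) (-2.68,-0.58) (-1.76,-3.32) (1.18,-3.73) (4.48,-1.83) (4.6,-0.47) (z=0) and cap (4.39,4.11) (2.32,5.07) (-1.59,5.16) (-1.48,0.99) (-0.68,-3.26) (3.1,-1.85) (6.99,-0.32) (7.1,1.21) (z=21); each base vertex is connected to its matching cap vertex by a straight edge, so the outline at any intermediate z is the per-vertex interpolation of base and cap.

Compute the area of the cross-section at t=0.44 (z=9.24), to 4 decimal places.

Cross-section at t=0.44: each vertex is (1-t)·p0[i] + t·p1[i].
  v1: (1-0.44)·(2.52,2.48) + 0.44·(4.39,4.11) = (3.3428,3.1972)
  v2: (1-0.44)·(0.23,2.22) + 0.44·(2.32,5.07) = (1.1496,3.4740)
  v3: (1-0.44)·(-1.89,1.82) + 0.44·(-1.59,5.16) = (-1.7580,3.2896)
  v4: (1-0.44)·(-2.68,-0.58) + 0.44·(-1.48,0.99) = (-2.1520,0.1108)
  v5: (1-0.44)·(-1.76,-3.32) + 0.44·(-0.68,-3.26) = (-1.2848,-3.2936)
  v6: (1-0.44)·(1.18,-3.73) + 0.44·(3.1,-1.85) = (2.0248,-2.9028)
  v7: (1-0.44)·(4.48,-1.83) + 0.44·(6.99,-0.32) = (5.5844,-1.1656)
  v8: (1-0.44)·(4.6,-0.47) + 0.44·(7.1,1.21) = (5.7000,0.2692)
Shoelace sum Σ(x_i·y_{i+1} − x_{i+1}·y_i):
  i=1: 3.3428·3.4740 − 1.1496·3.1972 = +7.9374 (running +7.9374)
  i=2: 1.1496·3.2896 − -1.7580·3.4740 = +9.8890 (running +17.8264)
  i=3: -1.7580·0.1108 − -2.1520·3.2896 = +6.8844 (running +24.7108)
  i=4: -2.1520·-3.2936 − -1.2848·0.1108 = +7.2302 (running +31.9410)
  i=5: -1.2848·-2.9028 − 2.0248·-3.2936 = +10.3984 (running +42.3394)
  i=6: 2.0248·-1.1656 − 5.5844·-2.9028 = +13.8503 (running +56.1897)
  i=7: 5.5844·0.2692 − 5.7000·-1.1656 = +8.1472 (running +64.3369)
  i=8: 5.7000·3.1972 − 3.3428·0.2692 = +17.3242 (running +81.6611)
Area = |Σ|/2 = |81.6611|/2 = 40.8306

Area at t=0.44: 40.8306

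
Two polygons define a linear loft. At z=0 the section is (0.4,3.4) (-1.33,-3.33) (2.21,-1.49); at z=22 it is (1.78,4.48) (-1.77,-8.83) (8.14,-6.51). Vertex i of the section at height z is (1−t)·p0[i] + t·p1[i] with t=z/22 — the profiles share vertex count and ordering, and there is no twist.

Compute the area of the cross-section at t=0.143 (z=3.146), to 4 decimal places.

Cross-section at t=0.143: each vertex is (1-t)·p0[i] + t·p1[i].
  v1: (1-0.143)·(0.4,3.4) + 0.143·(1.78,4.48) = (0.5973,3.5544)
  v2: (1-0.143)·(-1.33,-3.33) + 0.143·(-1.77,-8.83) = (-1.3929,-4.1165)
  v3: (1-0.143)·(2.21,-1.49) + 0.143·(8.14,-6.51) = (3.0580,-2.2079)
Shoelace sum Σ(x_i·y_{i+1} − x_{i+1}·y_i):
  i=1: 0.5973·-4.1165 − -1.3929·3.5544 = +2.4921 (running +2.4921)
  i=2: -1.3929·-2.2079 − 3.0580·-4.1165 = +15.6636 (running +18.1557)
  i=3: 3.0580·3.5544 − 0.5973·-2.2079 = +12.1883 (running +30.3440)
Area = |Σ|/2 = |30.3440|/2 = 15.1720

Area at t=0.143: 15.1720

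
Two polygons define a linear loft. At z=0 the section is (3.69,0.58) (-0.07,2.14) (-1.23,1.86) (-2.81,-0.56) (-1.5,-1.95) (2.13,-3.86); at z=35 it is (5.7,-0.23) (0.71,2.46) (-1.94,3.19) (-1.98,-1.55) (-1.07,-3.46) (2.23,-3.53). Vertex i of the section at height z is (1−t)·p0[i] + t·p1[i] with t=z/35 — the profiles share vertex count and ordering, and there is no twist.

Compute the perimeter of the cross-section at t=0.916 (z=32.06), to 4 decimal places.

Perimeter at t=0.916: 22.8556

Cross-section at t=0.916: each vertex is (1-t)·p0[i] + t·p1[i].
  v1: (1-0.916)·(3.69,0.58) + 0.916·(5.7,-0.23) = (5.5312,-0.1620)
  v2: (1-0.916)·(-0.07,2.14) + 0.916·(0.71,2.46) = (0.6445,2.4331)
  v3: (1-0.916)·(-1.23,1.86) + 0.916·(-1.94,3.19) = (-1.8804,3.0783)
  v4: (1-0.916)·(-2.81,-0.56) + 0.916·(-1.98,-1.55) = (-2.0497,-1.4668)
  v5: (1-0.916)·(-1.5,-1.95) + 0.916·(-1.07,-3.46) = (-1.1061,-3.3332)
  v6: (1-0.916)·(2.13,-3.86) + 0.916·(2.23,-3.53) = (2.2216,-3.5577)
Perimeter = Σ |v_{i+1} − v_i|:
  edge 1→2: √(-4.8867² + 2.5951²) = 5.5330 (running 5.5330)
  edge 2→3: √(-2.5248² + 0.6452²) = 2.6060 (running 8.1390)
  edge 3→4: √(-0.1694² + -4.5451²) = 4.5483 (running 12.6872)
  edge 4→5: √(0.9436² + -1.8663²) = 2.0913 (running 14.7785)
  edge 5→6: √(3.3277² + -0.2246²) = 3.3353 (running 18.1138)
  edge 6→1: √(3.3096² + 3.3958²) = 4.7418 (running 22.8556)
Perimeter = 22.8556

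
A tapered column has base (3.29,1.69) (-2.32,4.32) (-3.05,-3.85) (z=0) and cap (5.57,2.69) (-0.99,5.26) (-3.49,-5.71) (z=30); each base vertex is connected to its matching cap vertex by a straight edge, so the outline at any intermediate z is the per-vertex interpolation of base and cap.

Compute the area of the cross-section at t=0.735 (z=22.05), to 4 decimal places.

Cross-section at t=0.735: each vertex is (1-t)·p0[i] + t·p1[i].
  v1: (1-0.735)·(3.29,1.69) + 0.735·(5.57,2.69) = (4.9658,2.4250)
  v2: (1-0.735)·(-2.32,4.32) + 0.735·(-0.99,5.26) = (-1.3424,5.0109)
  v3: (1-0.735)·(-3.05,-3.85) + 0.735·(-3.49,-5.71) = (-3.3734,-5.2171)
Shoelace sum Σ(x_i·y_{i+1} − x_{i+1}·y_i):
  i=1: 4.9658·5.0109 − -1.3424·2.4250 = +28.1386 (running +28.1386)
  i=2: -1.3424·-5.2171 − -3.3734·5.0109 = +23.9075 (running +52.0460)
  i=3: -3.3734·2.4250 − 4.9658·-5.2171 = +17.7266 (running +69.7726)
Area = |Σ|/2 = |69.7726|/2 = 34.8863

Area at t=0.735: 34.8863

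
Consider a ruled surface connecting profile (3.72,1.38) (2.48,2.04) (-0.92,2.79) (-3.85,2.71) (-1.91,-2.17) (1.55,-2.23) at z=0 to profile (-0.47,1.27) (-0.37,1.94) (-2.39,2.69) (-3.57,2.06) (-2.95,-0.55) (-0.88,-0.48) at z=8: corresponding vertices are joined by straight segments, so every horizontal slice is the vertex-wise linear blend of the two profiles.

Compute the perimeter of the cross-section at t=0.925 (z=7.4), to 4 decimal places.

Cross-section at t=0.925: each vertex is (1-t)·p0[i] + t·p1[i].
  v1: (1-0.925)·(3.72,1.38) + 0.925·(-0.47,1.27) = (-0.1558,1.2783)
  v2: (1-0.925)·(2.48,2.04) + 0.925·(-0.37,1.94) = (-0.1563,1.9475)
  v3: (1-0.925)·(-0.92,2.79) + 0.925·(-2.39,2.69) = (-2.2798,2.6975)
  v4: (1-0.925)·(-3.85,2.71) + 0.925·(-3.57,2.06) = (-3.5910,2.1088)
  v5: (1-0.925)·(-1.91,-2.17) + 0.925·(-2.95,-0.55) = (-2.8720,-0.6715)
  v6: (1-0.925)·(1.55,-2.23) + 0.925·(-0.88,-0.48) = (-0.6978,-0.6112)
Perimeter = Σ |v_{i+1} − v_i|:
  edge 1→2: √(-0.0005² + 0.6692²) = 0.6693 (running 0.6693)
  edge 2→3: √(-2.1235² + 0.7500²) = 2.2521 (running 2.9213)
  edge 3→4: √(-1.3112² + -0.5887²) = 1.4374 (running 4.3587)
  edge 4→5: √(0.7190² + -2.7803²) = 2.8717 (running 7.2304)
  edge 5→6: √(2.1743² + 0.0603²) = 2.1751 (running 9.4055)
  edge 6→1: √(0.5420² + 1.8895²) = 1.9657 (running 11.3712)
Perimeter = 11.3712

Perimeter at t=0.925: 11.3712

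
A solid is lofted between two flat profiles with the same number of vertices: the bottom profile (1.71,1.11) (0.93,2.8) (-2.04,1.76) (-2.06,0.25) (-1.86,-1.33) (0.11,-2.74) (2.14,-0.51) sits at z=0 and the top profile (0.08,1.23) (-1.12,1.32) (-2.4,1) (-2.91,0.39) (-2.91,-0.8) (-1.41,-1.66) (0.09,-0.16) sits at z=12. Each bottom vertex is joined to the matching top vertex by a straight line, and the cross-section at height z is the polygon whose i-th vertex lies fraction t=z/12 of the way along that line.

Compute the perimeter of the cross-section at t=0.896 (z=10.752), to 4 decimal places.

Cross-section at t=0.896: each vertex is (1-t)·p0[i] + t·p1[i].
  v1: (1-0.896)·(1.71,1.11) + 0.896·(0.08,1.23) = (0.2495,1.2175)
  v2: (1-0.896)·(0.93,2.8) + 0.896·(-1.12,1.32) = (-0.9068,1.4739)
  v3: (1-0.896)·(-2.04,1.76) + 0.896·(-2.4,1) = (-2.3626,1.0790)
  v4: (1-0.896)·(-2.06,0.25) + 0.896·(-2.91,0.39) = (-2.8216,0.3754)
  v5: (1-0.896)·(-1.86,-1.33) + 0.896·(-2.91,-0.8) = (-2.8008,-0.8551)
  v6: (1-0.896)·(0.11,-2.74) + 0.896·(-1.41,-1.66) = (-1.2519,-1.7723)
  v7: (1-0.896)·(2.14,-0.51) + 0.896·(0.09,-0.16) = (0.3032,-0.1964)
Perimeter = Σ |v_{i+1} − v_i|:
  edge 1→2: √(-1.1563² + 0.2564²) = 1.1844 (running 1.1844)
  edge 2→3: √(-1.4558² + -0.3949²) = 1.5084 (running 2.6928)
  edge 3→4: √(-0.4590² + -0.7036²) = 0.8401 (running 3.5329)
  edge 4→5: √(0.0208² + -1.2306²) = 1.2307 (running 4.7636)
  edge 5→6: √(1.5489² + -0.9172²) = 1.8001 (running 6.5637)
  edge 6→7: √(1.5551² + 1.5759²) = 2.2140 (running 8.7777)
  edge 7→1: √(-0.0537² + 1.4139²) = 1.4149 (running 10.1927)
Perimeter = 10.1927

Perimeter at t=0.896: 10.1927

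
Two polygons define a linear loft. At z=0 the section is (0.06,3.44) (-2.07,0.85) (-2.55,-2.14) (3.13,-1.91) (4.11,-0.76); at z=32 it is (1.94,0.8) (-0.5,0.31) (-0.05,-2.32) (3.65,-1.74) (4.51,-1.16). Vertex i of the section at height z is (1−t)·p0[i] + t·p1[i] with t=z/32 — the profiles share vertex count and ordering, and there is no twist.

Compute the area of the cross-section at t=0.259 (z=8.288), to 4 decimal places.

Area at t=0.259: 18.8895

Cross-section at t=0.259: each vertex is (1-t)·p0[i] + t·p1[i].
  v1: (1-0.259)·(0.06,3.44) + 0.259·(1.94,0.8) = (0.5469,2.7562)
  v2: (1-0.259)·(-2.07,0.85) + 0.259·(-0.5,0.31) = (-1.6634,0.7101)
  v3: (1-0.259)·(-2.55,-2.14) + 0.259·(-0.05,-2.32) = (-1.9025,-2.1866)
  v4: (1-0.259)·(3.13,-1.91) + 0.259·(3.65,-1.74) = (3.2647,-1.8660)
  v5: (1-0.259)·(4.11,-0.76) + 0.259·(4.51,-1.16) = (4.2136,-0.8636)
Shoelace sum Σ(x_i·y_{i+1} − x_{i+1}·y_i):
  i=1: 0.5469·0.7101 − -1.6634·2.7562 = +4.9730 (running +4.9730)
  i=2: -1.6634·-2.1866 − -1.9025·0.7101 = +4.9882 (running +9.9612)
  i=3: -1.9025·-1.8660 − 3.2647·-2.1866 = +10.6886 (running +20.6499)
  i=4: 3.2647·-0.8636 − 4.2136·-1.8660 = +5.0431 (running +25.6929)
  i=5: 4.2136·2.7562 − 0.5469·-0.8636 = +12.0860 (running +37.7789)
Area = |Σ|/2 = |37.7789|/2 = 18.8895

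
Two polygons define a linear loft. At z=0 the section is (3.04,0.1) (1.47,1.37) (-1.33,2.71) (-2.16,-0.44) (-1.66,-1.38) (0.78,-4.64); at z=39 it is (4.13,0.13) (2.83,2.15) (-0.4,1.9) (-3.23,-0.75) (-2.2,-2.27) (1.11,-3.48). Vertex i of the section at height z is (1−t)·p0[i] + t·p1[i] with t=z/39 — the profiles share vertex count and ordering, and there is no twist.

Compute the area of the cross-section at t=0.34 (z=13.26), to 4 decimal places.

Area at t=0.34: 22.7858

Cross-section at t=0.34: each vertex is (1-t)·p0[i] + t·p1[i].
  v1: (1-0.34)·(3.04,0.1) + 0.34·(4.13,0.13) = (3.4106,0.1102)
  v2: (1-0.34)·(1.47,1.37) + 0.34·(2.83,2.15) = (1.9324,1.6352)
  v3: (1-0.34)·(-1.33,2.71) + 0.34·(-0.4,1.9) = (-1.0138,2.4346)
  v4: (1-0.34)·(-2.16,-0.44) + 0.34·(-3.23,-0.75) = (-2.5238,-0.5454)
  v5: (1-0.34)·(-1.66,-1.38) + 0.34·(-2.2,-2.27) = (-1.8436,-1.6826)
  v6: (1-0.34)·(0.78,-4.64) + 0.34·(1.11,-3.48) = (0.8922,-4.2456)
Shoelace sum Σ(x_i·y_{i+1} − x_{i+1}·y_i):
  i=1: 3.4106·1.6352 − 1.9324·0.1102 = +5.3641 (running +5.3641)
  i=2: 1.9324·2.4346 − -1.0138·1.6352 = +6.3624 (running +11.7264)
  i=3: -1.0138·-0.5454 − -2.5238·2.4346 = +6.6974 (running +18.4238)
  i=4: -2.5238·-1.6826 − -1.8436·-0.5454 = +3.2410 (running +21.6649)
  i=5: -1.8436·-4.2456 − 0.8922·-1.6826 = +9.3284 (running +30.9933)
  i=6: 0.8922·0.1102 − 3.4106·-4.2456 = +14.5784 (running +45.5716)
Area = |Σ|/2 = |45.5716|/2 = 22.7858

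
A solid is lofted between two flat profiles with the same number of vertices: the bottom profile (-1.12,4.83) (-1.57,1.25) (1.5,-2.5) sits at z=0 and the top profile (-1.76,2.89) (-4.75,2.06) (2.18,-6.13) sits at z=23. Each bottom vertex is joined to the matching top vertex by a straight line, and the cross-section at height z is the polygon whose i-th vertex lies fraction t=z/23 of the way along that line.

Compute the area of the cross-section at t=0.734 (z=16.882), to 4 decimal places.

Area at t=0.734: 12.7196

Cross-section at t=0.734: each vertex is (1-t)·p0[i] + t·p1[i].
  v1: (1-0.734)·(-1.12,4.83) + 0.734·(-1.76,2.89) = (-1.5898,3.4060)
  v2: (1-0.734)·(-1.57,1.25) + 0.734·(-4.75,2.06) = (-3.9041,1.8445)
  v3: (1-0.734)·(1.5,-2.5) + 0.734·(2.18,-6.13) = (1.9991,-5.1644)
Shoelace sum Σ(x_i·y_{i+1} − x_{i+1}·y_i):
  i=1: -1.5898·1.8445 − -3.9041·3.4060 = +10.3652 (running +10.3652)
  i=2: -3.9041·-5.1644 − 1.9991·1.8445 = +16.4751 (running +26.8403)
  i=3: 1.9991·3.4060 − -1.5898·-5.1644 = -1.4011 (running +25.4392)
Area = |Σ|/2 = |25.4392|/2 = 12.7196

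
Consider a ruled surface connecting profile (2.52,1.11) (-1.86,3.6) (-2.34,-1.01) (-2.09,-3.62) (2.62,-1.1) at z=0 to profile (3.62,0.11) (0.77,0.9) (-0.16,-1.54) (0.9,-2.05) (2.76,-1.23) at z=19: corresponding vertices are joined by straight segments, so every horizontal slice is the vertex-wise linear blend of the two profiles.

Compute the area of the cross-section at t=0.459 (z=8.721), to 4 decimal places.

Cross-section at t=0.459: each vertex is (1-t)·p0[i] + t·p1[i].
  v1: (1-0.459)·(2.52,1.11) + 0.459·(3.62,0.11) = (3.0249,0.6510)
  v2: (1-0.459)·(-1.86,3.6) + 0.459·(0.77,0.9) = (-0.6528,2.3607)
  v3: (1-0.459)·(-2.34,-1.01) + 0.459·(-0.16,-1.54) = (-1.3394,-1.2533)
  v4: (1-0.459)·(-2.09,-3.62) + 0.459·(0.9,-2.05) = (-0.7176,-2.8994)
  v5: (1-0.459)·(2.62,-1.1) + 0.459·(2.76,-1.23) = (2.6843,-1.1597)
Shoelace sum Σ(x_i·y_{i+1} − x_{i+1}·y_i):
  i=1: 3.0249·2.3607 − -0.6528·0.6510 = +7.5659 (running +7.5659)
  i=2: -0.6528·-1.2533 − -1.3394·2.3607 = +3.9800 (running +11.5459)
  i=3: -1.3394·-2.8994 − -0.7176·-1.2533 = +2.9840 (running +14.5299)
  i=4: -0.7176·-1.1597 − 2.6843·-2.8994 = +8.6148 (running +23.1448)
  i=5: 2.6843·0.6510 − 3.0249·-1.1597 = +5.2553 (running +28.4001)
Area = |Σ|/2 = |28.4001|/2 = 14.2001

Area at t=0.459: 14.2001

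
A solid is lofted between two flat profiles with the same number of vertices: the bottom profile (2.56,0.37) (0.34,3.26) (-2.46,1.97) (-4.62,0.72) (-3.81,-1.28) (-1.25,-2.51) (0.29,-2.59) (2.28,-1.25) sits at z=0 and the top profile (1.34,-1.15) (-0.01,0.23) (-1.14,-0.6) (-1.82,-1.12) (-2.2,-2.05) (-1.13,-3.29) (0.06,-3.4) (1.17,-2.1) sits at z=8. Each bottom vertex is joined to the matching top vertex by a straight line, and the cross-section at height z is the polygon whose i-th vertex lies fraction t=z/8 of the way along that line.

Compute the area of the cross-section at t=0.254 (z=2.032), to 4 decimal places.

Cross-section at t=0.254: each vertex is (1-t)·p0[i] + t·p1[i].
  v1: (1-0.254)·(2.56,0.37) + 0.254·(1.34,-1.15) = (2.2501,-0.0161)
  v2: (1-0.254)·(0.34,3.26) + 0.254·(-0.01,0.23) = (0.2511,2.4904)
  v3: (1-0.254)·(-2.46,1.97) + 0.254·(-1.14,-0.6) = (-2.1247,1.3172)
  v4: (1-0.254)·(-4.62,0.72) + 0.254·(-1.82,-1.12) = (-3.9088,0.2526)
  v5: (1-0.254)·(-3.81,-1.28) + 0.254·(-2.2,-2.05) = (-3.4011,-1.4756)
  v6: (1-0.254)·(-1.25,-2.51) + 0.254·(-1.13,-3.29) = (-1.2195,-2.7081)
  v7: (1-0.254)·(0.29,-2.59) + 0.254·(0.06,-3.4) = (0.2316,-2.7957)
  v8: (1-0.254)·(2.28,-1.25) + 0.254·(1.17,-2.1) = (1.9981,-1.4659)
Shoelace sum Σ(x_i·y_{i+1} − x_{i+1}·y_i):
  i=1: 2.2501·2.4904 − 0.2511·-0.0161 = +5.6077 (running +5.6077)
  i=2: 0.2511·1.3172 − -2.1247·2.4904 = +5.6221 (running +11.2298)
  i=3: -2.1247·0.2526 − -3.9088·1.3172 = +4.6120 (running +15.8418)
  i=4: -3.9088·-1.4756 − -3.4011·0.2526 = +6.6270 (running +22.4688)
  i=5: -3.4011·-2.7081 − -1.2195·-1.4756 = +7.4110 (running +29.8797)
  i=6: -1.2195·-2.7957 − 0.2316·-2.7081 = +4.0366 (running +33.9163)
  i=7: 0.2316·-1.4659 − 1.9981·-2.7957 = +5.2466 (running +39.1629)
  i=8: 1.9981·-0.0161 − 2.2501·-1.4659 = +3.2663 (running +42.4292)
Area = |Σ|/2 = |42.4292|/2 = 21.2146

Area at t=0.254: 21.2146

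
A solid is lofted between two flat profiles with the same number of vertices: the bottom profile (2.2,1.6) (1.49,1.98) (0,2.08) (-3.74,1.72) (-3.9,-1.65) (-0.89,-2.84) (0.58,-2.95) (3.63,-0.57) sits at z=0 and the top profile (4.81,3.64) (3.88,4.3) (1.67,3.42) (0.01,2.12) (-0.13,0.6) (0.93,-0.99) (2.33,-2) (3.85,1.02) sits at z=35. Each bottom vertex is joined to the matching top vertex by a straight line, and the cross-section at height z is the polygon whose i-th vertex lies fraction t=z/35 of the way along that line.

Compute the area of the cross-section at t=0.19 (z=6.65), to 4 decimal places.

Area at t=0.19: 26.2349

Cross-section at t=0.19: each vertex is (1-t)·p0[i] + t·p1[i].
  v1: (1-0.19)·(2.2,1.6) + 0.19·(4.81,3.64) = (2.6959,1.9876)
  v2: (1-0.19)·(1.49,1.98) + 0.19·(3.88,4.3) = (1.9441,2.4208)
  v3: (1-0.19)·(0,2.08) + 0.19·(1.67,3.42) = (0.3173,2.3346)
  v4: (1-0.19)·(-3.74,1.72) + 0.19·(0.01,2.12) = (-3.0275,1.7960)
  v5: (1-0.19)·(-3.9,-1.65) + 0.19·(-0.13,0.6) = (-3.1837,-1.2225)
  v6: (1-0.19)·(-0.89,-2.84) + 0.19·(0.93,-0.99) = (-0.5442,-2.4885)
  v7: (1-0.19)·(0.58,-2.95) + 0.19·(2.33,-2) = (0.9125,-2.7695)
  v8: (1-0.19)·(3.63,-0.57) + 0.19·(3.85,1.02) = (3.6718,-0.2679)
Shoelace sum Σ(x_i·y_{i+1} − x_{i+1}·y_i):
  i=1: 2.6959·2.4208 − 1.9441·1.9876 = +2.6621 (running +2.6621)
  i=2: 1.9441·2.3346 − 0.3173·2.4208 = +3.7706 (running +6.4327)
  i=3: 0.3173·1.7960 − -3.0275·2.3346 = +7.6379 (running +14.0706)
  i=4: -3.0275·-1.2225 − -3.1837·1.7960 = +9.4190 (running +23.4896)
  i=5: -3.1837·-2.4885 − -0.5442·-1.2225 = +7.2574 (running +30.7470)
  i=6: -0.5442·-2.7695 − 0.9125·-2.4885 = +3.7779 (running +34.5249)
  i=7: 0.9125·-0.2679 − 3.6718·-2.7695 = +9.9246 (running +44.4495)
  i=8: 3.6718·1.9876 − 2.6959·-0.2679 = +8.0203 (running +52.4698)
Area = |Σ|/2 = |52.4698|/2 = 26.2349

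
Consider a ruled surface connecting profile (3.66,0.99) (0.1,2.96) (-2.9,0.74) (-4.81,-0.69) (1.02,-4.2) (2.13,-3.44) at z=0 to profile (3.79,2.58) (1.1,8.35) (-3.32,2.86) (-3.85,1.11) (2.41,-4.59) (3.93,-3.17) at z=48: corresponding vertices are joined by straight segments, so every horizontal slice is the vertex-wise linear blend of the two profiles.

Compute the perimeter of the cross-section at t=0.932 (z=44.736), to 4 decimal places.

Perimeter at t=0.932: 30.8456

Cross-section at t=0.932: each vertex is (1-t)·p0[i] + t·p1[i].
  v1: (1-0.932)·(3.66,0.99) + 0.932·(3.79,2.58) = (3.7812,2.4719)
  v2: (1-0.932)·(0.1,2.96) + 0.932·(1.1,8.35) = (1.0320,7.9835)
  v3: (1-0.932)·(-2.9,0.74) + 0.932·(-3.32,2.86) = (-3.2914,2.7158)
  v4: (1-0.932)·(-4.81,-0.69) + 0.932·(-3.85,1.11) = (-3.9153,0.9876)
  v5: (1-0.932)·(1.02,-4.2) + 0.932·(2.41,-4.59) = (2.3155,-4.5635)
  v6: (1-0.932)·(2.13,-3.44) + 0.932·(3.93,-3.17) = (3.8076,-3.1884)
Perimeter = Σ |v_{i+1} − v_i|:
  edge 1→2: √(-2.7492² + 5.5116²) = 6.1592 (running 6.1592)
  edge 2→3: √(-4.3234² + -5.2676²) = 6.8147 (running 12.9739)
  edge 3→4: √(-0.6238² + -1.7282²) = 1.8374 (running 14.8113)
  edge 4→5: √(6.2308² + -5.5511²) = 8.3449 (running 23.1561)
  edge 5→6: √(1.4921² + 1.3751²) = 2.0291 (running 25.1853)
  edge 6→1: √(-0.0264² + 5.6602²) = 5.6603 (running 30.8456)
Perimeter = 30.8456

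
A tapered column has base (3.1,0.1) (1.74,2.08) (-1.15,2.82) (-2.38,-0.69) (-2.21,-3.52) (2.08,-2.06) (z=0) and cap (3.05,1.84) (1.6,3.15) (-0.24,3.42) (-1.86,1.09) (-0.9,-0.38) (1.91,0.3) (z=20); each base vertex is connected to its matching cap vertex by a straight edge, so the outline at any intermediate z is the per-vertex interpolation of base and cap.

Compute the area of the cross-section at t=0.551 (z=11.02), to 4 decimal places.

Cross-section at t=0.551: each vertex is (1-t)·p0[i] + t·p1[i].
  v1: (1-0.551)·(3.1,0.1) + 0.551·(3.05,1.84) = (3.0724,1.0587)
  v2: (1-0.551)·(1.74,2.08) + 0.551·(1.6,3.15) = (1.6629,2.6696)
  v3: (1-0.551)·(-1.15,2.82) + 0.551·(-0.24,3.42) = (-0.6486,3.1506)
  v4: (1-0.551)·(-2.38,-0.69) + 0.551·(-1.86,1.09) = (-2.0935,0.2908)
  v5: (1-0.551)·(-2.21,-3.52) + 0.551·(-0.9,-0.38) = (-1.4882,-1.7899)
  v6: (1-0.551)·(2.08,-2.06) + 0.551·(1.91,0.3) = (1.9863,-0.7596)
Shoelace sum Σ(x_i·y_{i+1} − x_{i+1}·y_i):
  i=1: 3.0724·2.6696 − 1.6629·1.0587 = +6.4416 (running +6.4416)
  i=2: 1.6629·3.1506 − -0.6486·2.6696 = +6.9705 (running +13.4120)
  i=3: -0.6486·0.2908 − -2.0935·3.1506 = +6.4071 (running +19.8192)
  i=4: -2.0935·-1.7899 − -1.4882·0.2908 = +4.1798 (running +23.9989)
  i=5: -1.4882·-0.7596 − 1.9863·-1.7899 = +4.6857 (running +28.6847)
  i=6: 1.9863·1.0587 − 3.0724·-0.7596 = +4.4370 (running +33.1216)
Area = |Σ|/2 = |33.1216|/2 = 16.5608

Area at t=0.551: 16.5608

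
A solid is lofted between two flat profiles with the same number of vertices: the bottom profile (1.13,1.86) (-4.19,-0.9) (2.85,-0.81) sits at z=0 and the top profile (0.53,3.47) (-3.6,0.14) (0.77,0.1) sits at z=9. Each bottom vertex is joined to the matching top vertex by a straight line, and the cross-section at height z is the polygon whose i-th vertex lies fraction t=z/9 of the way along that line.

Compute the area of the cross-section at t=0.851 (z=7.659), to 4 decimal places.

Area at t=0.851: 7.7804

Cross-section at t=0.851: each vertex is (1-t)·p0[i] + t·p1[i].
  v1: (1-0.851)·(1.13,1.86) + 0.851·(0.53,3.47) = (0.6194,3.2301)
  v2: (1-0.851)·(-4.19,-0.9) + 0.851·(-3.6,0.14) = (-3.6879,-0.0150)
  v3: (1-0.851)·(2.85,-0.81) + 0.851·(0.77,0.1) = (1.0799,-0.0356)
Shoelace sum Σ(x_i·y_{i+1} − x_{i+1}·y_i):
  i=1: 0.6194·-0.0150 − -3.6879·3.2301 = +11.9031 (running +11.9031)
  i=2: -3.6879·-0.0356 − 1.0799·-0.0150 = +0.1474 (running +12.0505)
  i=3: 1.0799·3.2301 − 0.6194·-0.0356 = +3.5103 (running +15.5608)
Area = |Σ|/2 = |15.5608|/2 = 7.7804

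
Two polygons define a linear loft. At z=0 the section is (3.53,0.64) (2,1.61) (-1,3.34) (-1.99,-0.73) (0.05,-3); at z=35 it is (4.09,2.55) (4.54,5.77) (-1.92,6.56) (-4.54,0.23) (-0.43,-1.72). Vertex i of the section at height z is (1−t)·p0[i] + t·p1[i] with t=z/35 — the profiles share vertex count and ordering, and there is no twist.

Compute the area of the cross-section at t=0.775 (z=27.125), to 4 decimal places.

Cross-section at t=0.775: each vertex is (1-t)·p0[i] + t·p1[i].
  v1: (1-0.775)·(3.53,0.64) + 0.775·(4.09,2.55) = (3.9640,2.1202)
  v2: (1-0.775)·(2,1.61) + 0.775·(4.54,5.77) = (3.9685,4.8340)
  v3: (1-0.775)·(-1,3.34) + 0.775·(-1.92,6.56) = (-1.7130,5.8355)
  v4: (1-0.775)·(-1.99,-0.73) + 0.775·(-4.54,0.23) = (-3.9663,0.0140)
  v5: (1-0.775)·(0.05,-3) + 0.775·(-0.43,-1.72) = (-0.3220,-2.0080)
Shoelace sum Σ(x_i·y_{i+1} − x_{i+1}·y_i):
  i=1: 3.9640·4.8340 − 3.9685·2.1202 = +10.7478 (running +10.7478)
  i=2: 3.9685·5.8355 − -1.7130·4.8340 = +31.4388 (running +42.1866)
  i=3: -1.7130·0.0140 − -3.9663·5.8355 = +23.1211 (running +65.3077)
  i=4: -3.9663·-2.0080 − -0.3220·0.0140 = +7.9687 (running +73.2764)
  i=5: -0.3220·2.1202 − 3.9640·-2.0080 = +7.2770 (running +80.5534)
Area = |Σ|/2 = |80.5534|/2 = 40.2767

Area at t=0.775: 40.2767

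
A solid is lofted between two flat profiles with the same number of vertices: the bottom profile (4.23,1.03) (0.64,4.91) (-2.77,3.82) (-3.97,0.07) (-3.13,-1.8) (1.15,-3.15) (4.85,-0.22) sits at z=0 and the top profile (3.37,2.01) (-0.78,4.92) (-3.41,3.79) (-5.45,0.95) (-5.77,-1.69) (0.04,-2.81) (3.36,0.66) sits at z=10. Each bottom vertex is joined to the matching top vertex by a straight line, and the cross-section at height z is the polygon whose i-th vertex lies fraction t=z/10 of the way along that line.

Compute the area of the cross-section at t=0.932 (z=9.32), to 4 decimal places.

Area at t=0.932: 47.0437

Cross-section at t=0.932: each vertex is (1-t)·p0[i] + t·p1[i].
  v1: (1-0.932)·(4.23,1.03) + 0.932·(3.37,2.01) = (3.4285,1.9434)
  v2: (1-0.932)·(0.64,4.91) + 0.932·(-0.78,4.92) = (-0.6834,4.9193)
  v3: (1-0.932)·(-2.77,3.82) + 0.932·(-3.41,3.79) = (-3.3665,3.7920)
  v4: (1-0.932)·(-3.97,0.07) + 0.932·(-5.45,0.95) = (-5.3494,0.8902)
  v5: (1-0.932)·(-3.13,-1.8) + 0.932·(-5.77,-1.69) = (-5.5905,-1.6975)
  v6: (1-0.932)·(1.15,-3.15) + 0.932·(0.04,-2.81) = (0.1155,-2.8331)
  v7: (1-0.932)·(4.85,-0.22) + 0.932·(3.36,0.66) = (3.4613,0.6002)
Shoelace sum Σ(x_i·y_{i+1} − x_{i+1}·y_i):
  i=1: 3.4285·4.9193 − -0.6834·1.9434 = +18.1940 (running +18.1940)
  i=2: -0.6834·3.7920 − -3.3665·4.9193 = +13.9692 (running +32.1631)
  i=3: -3.3665·0.8902 − -5.3494·3.7920 = +17.2883 (running +49.4514)
  i=4: -5.3494·-1.6975 − -5.5905·0.8902 = +14.0569 (running +63.5083)
  i=5: -5.5905·-2.8331 − 0.1155·-1.6975 = +16.0345 (running +79.5428)
  i=6: 0.1155·0.6002 − 3.4613·-2.8331 = +9.8756 (running +89.4184)
  i=7: 3.4613·1.9434 − 3.4285·0.6002 = +4.6690 (running +94.0874)
Area = |Σ|/2 = |94.0874|/2 = 47.0437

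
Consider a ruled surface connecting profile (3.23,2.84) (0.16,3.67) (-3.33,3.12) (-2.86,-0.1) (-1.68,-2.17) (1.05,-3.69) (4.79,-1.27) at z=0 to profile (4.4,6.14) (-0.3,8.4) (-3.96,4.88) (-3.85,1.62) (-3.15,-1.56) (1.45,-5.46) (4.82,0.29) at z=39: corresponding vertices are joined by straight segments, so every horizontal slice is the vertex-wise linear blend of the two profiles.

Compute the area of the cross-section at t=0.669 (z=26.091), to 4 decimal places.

Cross-section at t=0.669: each vertex is (1-t)·p0[i] + t·p1[i].
  v1: (1-0.669)·(3.23,2.84) + 0.669·(4.4,6.14) = (4.0127,5.0477)
  v2: (1-0.669)·(0.16,3.67) + 0.669·(-0.3,8.4) = (-0.1477,6.8344)
  v3: (1-0.669)·(-3.33,3.12) + 0.669·(-3.96,4.88) = (-3.7515,4.2974)
  v4: (1-0.669)·(-2.86,-0.1) + 0.669·(-3.85,1.62) = (-3.5223,1.0507)
  v5: (1-0.669)·(-1.68,-2.17) + 0.669·(-3.15,-1.56) = (-2.6634,-1.7619)
  v6: (1-0.669)·(1.05,-3.69) + 0.669·(1.45,-5.46) = (1.3176,-4.8741)
  v7: (1-0.669)·(4.79,-1.27) + 0.669·(4.82,0.29) = (4.8101,-0.2264)
Shoelace sum Σ(x_i·y_{i+1} − x_{i+1}·y_i):
  i=1: 4.0127·6.8344 − -0.1477·5.0477 = +28.1702 (running +28.1702)
  i=2: -0.1477·4.2974 − -3.7515·6.8344 = +25.0040 (running +53.1743)
  i=3: -3.7515·1.0507 − -3.5223·4.2974 = +11.1953 (running +64.3696)
  i=4: -3.5223·-1.7619 − -2.6634·1.0507 = +9.0044 (running +73.3740)
  i=5: -2.6634·-4.8741 − 1.3176·-1.7619 = +15.3034 (running +88.6774)
  i=6: 1.3176·-0.2264 − 4.8101·-4.8741 = +23.1467 (running +111.8240)
  i=7: 4.8101·5.0477 − 4.0127·-0.2264 = +25.1881 (running +137.0121)
Area = |Σ|/2 = |137.0121|/2 = 68.5061

Area at t=0.669: 68.5061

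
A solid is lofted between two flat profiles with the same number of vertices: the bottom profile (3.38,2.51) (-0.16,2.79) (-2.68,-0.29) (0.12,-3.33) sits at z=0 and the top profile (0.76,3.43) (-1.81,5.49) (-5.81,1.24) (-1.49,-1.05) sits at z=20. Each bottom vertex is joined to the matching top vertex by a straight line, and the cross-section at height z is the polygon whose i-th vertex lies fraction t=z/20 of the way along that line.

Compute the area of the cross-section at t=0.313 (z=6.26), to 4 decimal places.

Cross-section at t=0.313: each vertex is (1-t)·p0[i] + t·p1[i].
  v1: (1-0.313)·(3.38,2.51) + 0.313·(0.76,3.43) = (2.5599,2.7980)
  v2: (1-0.313)·(-0.16,2.79) + 0.313·(-1.81,5.49) = (-0.6764,3.6351)
  v3: (1-0.313)·(-2.68,-0.29) + 0.313·(-5.81,1.24) = (-3.6597,0.1889)
  v4: (1-0.313)·(0.12,-3.33) + 0.313·(-1.49,-1.05) = (-0.3839,-2.6164)
Shoelace sum Σ(x_i·y_{i+1} − x_{i+1}·y_i):
  i=1: 2.5599·3.6351 − -0.6764·2.7980 = +11.1983 (running +11.1983)
  i=2: -0.6764·0.1889 − -3.6597·3.6351 = +13.1756 (running +24.3739)
  i=3: -3.6597·-2.6164 − -0.3839·0.1889 = +9.6476 (running +34.0215)
  i=4: -0.3839·2.7980 − 2.5599·-2.6164 = +5.6235 (running +39.6450)
Area = |Σ|/2 = |39.6450|/2 = 19.8225

Area at t=0.313: 19.8225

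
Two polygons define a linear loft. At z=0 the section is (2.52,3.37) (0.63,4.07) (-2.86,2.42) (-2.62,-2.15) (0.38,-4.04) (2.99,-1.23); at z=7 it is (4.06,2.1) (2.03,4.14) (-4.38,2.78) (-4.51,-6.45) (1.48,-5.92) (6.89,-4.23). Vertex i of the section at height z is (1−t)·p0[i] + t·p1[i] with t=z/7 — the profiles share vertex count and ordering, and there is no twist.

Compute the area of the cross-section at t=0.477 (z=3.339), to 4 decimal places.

Area at t=0.477: 58.4102

Cross-section at t=0.477: each vertex is (1-t)·p0[i] + t·p1[i].
  v1: (1-0.477)·(2.52,3.37) + 0.477·(4.06,2.1) = (3.2546,2.7642)
  v2: (1-0.477)·(0.63,4.07) + 0.477·(2.03,4.14) = (1.2978,4.1034)
  v3: (1-0.477)·(-2.86,2.42) + 0.477·(-4.38,2.78) = (-3.5850,2.5917)
  v4: (1-0.477)·(-2.62,-2.15) + 0.477·(-4.51,-6.45) = (-3.5215,-4.2011)
  v5: (1-0.477)·(0.38,-4.04) + 0.477·(1.48,-5.92) = (0.9047,-4.9368)
  v6: (1-0.477)·(2.99,-1.23) + 0.477·(6.89,-4.23) = (4.8503,-2.6610)
Shoelace sum Σ(x_i·y_{i+1} − x_{i+1}·y_i):
  i=1: 3.2546·4.1034 − 1.2978·2.7642 = +9.7674 (running +9.7674)
  i=2: 1.2978·2.5917 − -3.5850·4.1034 = +18.0744 (running +27.8418)
  i=3: -3.5850·-4.2011 − -3.5215·2.5917 = +24.1879 (running +52.0297)
  i=4: -3.5215·-4.9368 − 0.9047·-4.2011 = +21.1857 (running +73.2154)
  i=5: 0.9047·-2.6610 − 4.8503·-4.9368 = +21.5374 (running +94.7527)
  i=6: 4.8503·2.7642 − 3.2546·-2.6610 = +22.0677 (running +116.8204)
Area = |Σ|/2 = |116.8204|/2 = 58.4102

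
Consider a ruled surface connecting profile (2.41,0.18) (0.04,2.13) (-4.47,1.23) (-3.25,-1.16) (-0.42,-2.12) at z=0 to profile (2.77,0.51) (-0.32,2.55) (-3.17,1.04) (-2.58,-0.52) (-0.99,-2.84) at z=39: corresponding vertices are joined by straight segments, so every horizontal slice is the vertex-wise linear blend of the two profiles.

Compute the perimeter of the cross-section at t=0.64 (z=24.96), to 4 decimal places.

Cross-section at t=0.64: each vertex is (1-t)·p0[i] + t·p1[i].
  v1: (1-0.64)·(2.41,0.18) + 0.64·(2.77,0.51) = (2.6404,0.3912)
  v2: (1-0.64)·(0.04,2.13) + 0.64·(-0.32,2.55) = (-0.1904,2.3988)
  v3: (1-0.64)·(-4.47,1.23) + 0.64·(-3.17,1.04) = (-3.6380,1.1084)
  v4: (1-0.64)·(-3.25,-1.16) + 0.64·(-2.58,-0.52) = (-2.8212,-0.7504)
  v5: (1-0.64)·(-0.42,-2.12) + 0.64·(-0.99,-2.84) = (-0.7848,-2.5808)
Perimeter = Σ |v_{i+1} − v_i|:
  edge 1→2: √(-2.8308² + 2.0076²) = 3.4704 (running 3.4704)
  edge 2→3: √(-3.4476² + -1.2904²) = 3.6812 (running 7.1516)
  edge 3→4: √(0.8168² + -1.8588²) = 2.0303 (running 9.1820)
  edge 4→5: √(2.0364² + -1.8304²) = 2.7381 (running 11.9201)
  edge 5→1: √(3.4252² + 2.9720²) = 4.5348 (running 16.4549)
Perimeter = 16.4549

Perimeter at t=0.64: 16.4549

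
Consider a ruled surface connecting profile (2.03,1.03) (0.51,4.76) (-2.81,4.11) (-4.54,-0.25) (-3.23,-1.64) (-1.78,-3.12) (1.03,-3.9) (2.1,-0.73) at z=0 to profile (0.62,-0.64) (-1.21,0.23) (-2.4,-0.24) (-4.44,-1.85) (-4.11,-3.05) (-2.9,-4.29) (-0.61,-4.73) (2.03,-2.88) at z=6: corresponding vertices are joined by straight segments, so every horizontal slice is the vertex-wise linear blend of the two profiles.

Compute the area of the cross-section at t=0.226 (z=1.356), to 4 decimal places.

Cross-section at t=0.226: each vertex is (1-t)·p0[i] + t·p1[i].
  v1: (1-0.226)·(2.03,1.03) + 0.226·(0.62,-0.64) = (1.7113,0.6526)
  v2: (1-0.226)·(0.51,4.76) + 0.226·(-1.21,0.23) = (0.1213,3.7362)
  v3: (1-0.226)·(-2.81,4.11) + 0.226·(-2.4,-0.24) = (-2.7173,3.1269)
  v4: (1-0.226)·(-4.54,-0.25) + 0.226·(-4.44,-1.85) = (-4.5174,-0.6116)
  v5: (1-0.226)·(-3.23,-1.64) + 0.226·(-4.11,-3.05) = (-3.4289,-1.9587)
  v6: (1-0.226)·(-1.78,-3.12) + 0.226·(-2.9,-4.29) = (-2.0331,-3.3844)
  v7: (1-0.226)·(1.03,-3.9) + 0.226·(-0.61,-4.73) = (0.6594,-4.0876)
  v8: (1-0.226)·(2.1,-0.73) + 0.226·(2.03,-2.88) = (2.0842,-1.2159)
Shoelace sum Σ(x_i·y_{i+1} − x_{i+1}·y_i):
  i=1: 1.7113·3.7362 − 0.1213·0.6526 = +6.3148 (running +6.3148)
  i=2: 0.1213·3.1269 − -2.7173·3.7362 = +10.5318 (running +16.8466)
  i=3: -2.7173·-0.6116 − -4.5174·3.1269 = +15.7874 (running +32.6340)
  i=4: -4.5174·-1.9587 − -3.4289·-0.6116 = +6.7509 (running +39.3849)
  i=5: -3.4289·-3.3844 − -2.0331·-1.9587 = +7.6226 (running +47.0075)
  i=6: -2.0331·-4.0876 − 0.6594·-3.3844 = +10.5421 (running +57.5496)
  i=7: 0.6594·-1.2159 − 2.0842·-4.0876 = +7.7175 (running +65.2671)
  i=8: 2.0842·0.6526 − 1.7113·-1.2159 = +3.4409 (running +68.7081)
Area = |Σ|/2 = |68.7081|/2 = 34.3540

Area at t=0.226: 34.3540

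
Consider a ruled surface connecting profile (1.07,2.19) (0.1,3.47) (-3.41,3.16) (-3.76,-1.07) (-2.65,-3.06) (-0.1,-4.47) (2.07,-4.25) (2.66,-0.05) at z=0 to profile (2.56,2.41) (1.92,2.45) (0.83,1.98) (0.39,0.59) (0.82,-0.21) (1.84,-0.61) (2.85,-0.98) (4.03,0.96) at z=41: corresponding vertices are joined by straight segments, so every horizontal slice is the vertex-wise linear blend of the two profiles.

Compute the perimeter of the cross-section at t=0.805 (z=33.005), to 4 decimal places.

Perimeter at t=0.805: 13.0547

Cross-section at t=0.805: each vertex is (1-t)·p0[i] + t·p1[i].
  v1: (1-0.805)·(1.07,2.19) + 0.805·(2.56,2.41) = (2.2694,2.3671)
  v2: (1-0.805)·(0.1,3.47) + 0.805·(1.92,2.45) = (1.5651,2.6489)
  v3: (1-0.805)·(-3.41,3.16) + 0.805·(0.83,1.98) = (0.0032,2.2101)
  v4: (1-0.805)·(-3.76,-1.07) + 0.805·(0.39,0.59) = (-0.4192,0.2663)
  v5: (1-0.805)·(-2.65,-3.06) + 0.805·(0.82,-0.21) = (0.1434,-0.7657)
  v6: (1-0.805)·(-0.1,-4.47) + 0.805·(1.84,-0.61) = (1.4617,-1.3627)
  v7: (1-0.805)·(2.07,-4.25) + 0.805·(2.85,-0.98) = (2.6979,-1.6176)
  v8: (1-0.805)·(2.66,-0.05) + 0.805·(4.03,0.96) = (3.7629,0.7631)
Perimeter = Σ |v_{i+1} − v_i|:
  edge 1→2: √(-0.7043² + 0.2818²) = 0.7586 (running 0.7586)
  edge 2→3: √(-1.5619² + -0.4388²) = 1.6224 (running 2.3810)
  edge 3→4: √(-0.4224² + -1.9438²) = 1.9892 (running 4.3702)
  edge 4→5: √(0.5626² + -1.0320²) = 1.1754 (running 5.5456)
  edge 5→6: √(1.3183² + -0.5969²) = 1.4472 (running 6.9928)
  edge 6→7: √(1.2362² + -0.2550²) = 1.2622 (running 8.2550)
  edge 7→8: √(1.0650² + 2.3807²) = 2.6080 (running 10.8631)
  edge 8→1: √(-1.4934² + 1.6041²) = 2.1916 (running 13.0547)
Perimeter = 13.0547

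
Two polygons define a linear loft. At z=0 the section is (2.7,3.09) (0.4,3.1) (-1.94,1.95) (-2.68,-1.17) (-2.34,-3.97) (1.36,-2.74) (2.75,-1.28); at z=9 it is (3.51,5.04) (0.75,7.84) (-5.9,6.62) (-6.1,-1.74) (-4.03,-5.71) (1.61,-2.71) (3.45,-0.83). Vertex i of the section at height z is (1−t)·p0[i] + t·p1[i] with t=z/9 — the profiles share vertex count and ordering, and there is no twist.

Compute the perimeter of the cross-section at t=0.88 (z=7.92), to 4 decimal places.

Perimeter at t=0.88: 36.2356

Cross-section at t=0.88: each vertex is (1-t)·p0[i] + t·p1[i].
  v1: (1-0.88)·(2.7,3.09) + 0.88·(3.51,5.04) = (3.4128,4.8060)
  v2: (1-0.88)·(0.4,3.1) + 0.88·(0.75,7.84) = (0.7080,7.2712)
  v3: (1-0.88)·(-1.94,1.95) + 0.88·(-5.9,6.62) = (-5.4248,6.0596)
  v4: (1-0.88)·(-2.68,-1.17) + 0.88·(-6.1,-1.74) = (-5.6896,-1.6716)
  v5: (1-0.88)·(-2.34,-3.97) + 0.88·(-4.03,-5.71) = (-3.8272,-5.5012)
  v6: (1-0.88)·(1.36,-2.74) + 0.88·(1.61,-2.71) = (1.5800,-2.7136)
  v7: (1-0.88)·(2.75,-1.28) + 0.88·(3.45,-0.83) = (3.3660,-0.8840)
Perimeter = Σ |v_{i+1} − v_i|:
  edge 1→2: √(-2.7048² + 2.4652²) = 3.6597 (running 3.6597)
  edge 2→3: √(-6.1328² + -1.2116²) = 6.2513 (running 9.9110)
  edge 3→4: √(-0.2648² + -7.7312²) = 7.7357 (running 17.6467)
  edge 4→5: √(1.8624² + -3.8296²) = 4.2584 (running 21.9052)
  edge 5→6: √(5.4072² + 2.7876²) = 6.0835 (running 27.9886)
  edge 6→7: √(1.7860² + 1.8296²) = 2.5568 (running 30.5454)
  edge 7→1: √(0.0468² + 5.6900²) = 5.6902 (running 36.2356)
Perimeter = 36.2356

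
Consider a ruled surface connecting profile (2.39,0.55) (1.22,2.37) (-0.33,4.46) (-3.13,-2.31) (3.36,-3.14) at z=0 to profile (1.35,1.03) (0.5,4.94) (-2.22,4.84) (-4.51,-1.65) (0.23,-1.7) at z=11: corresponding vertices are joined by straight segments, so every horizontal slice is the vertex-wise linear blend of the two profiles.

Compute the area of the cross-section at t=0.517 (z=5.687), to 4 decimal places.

Cross-section at t=0.517: each vertex is (1-t)·p0[i] + t·p1[i].
  v1: (1-0.517)·(2.39,0.55) + 0.517·(1.35,1.03) = (1.8523,0.7982)
  v2: (1-0.517)·(1.22,2.37) + 0.517·(0.5,4.94) = (0.8478,3.6987)
  v3: (1-0.517)·(-0.33,4.46) + 0.517·(-2.22,4.84) = (-1.3071,4.6565)
  v4: (1-0.517)·(-3.13,-2.31) + 0.517·(-4.51,-1.65) = (-3.8435,-1.9688)
  v5: (1-0.517)·(3.36,-3.14) + 0.517·(0.23,-1.7) = (1.7418,-2.3955)
Shoelace sum Σ(x_i·y_{i+1} − x_{i+1}·y_i):
  i=1: 1.8523·3.6987 − 0.8478·0.7982 = +6.1745 (running +6.1745)
  i=2: 0.8478·4.6565 − -1.3071·3.6987 = +8.7822 (running +14.9567)
  i=3: -1.3071·-1.9688 − -3.8435·4.6565 = +20.4704 (running +35.4271)
  i=4: -3.8435·-2.3955 − 1.7418·-1.9688 = +12.6363 (running +48.0634)
  i=5: 1.7418·0.7982 − 1.8523·-2.3955 = +5.8275 (running +53.8909)
Area = |Σ|/2 = |53.8909|/2 = 26.9454

Area at t=0.517: 26.9454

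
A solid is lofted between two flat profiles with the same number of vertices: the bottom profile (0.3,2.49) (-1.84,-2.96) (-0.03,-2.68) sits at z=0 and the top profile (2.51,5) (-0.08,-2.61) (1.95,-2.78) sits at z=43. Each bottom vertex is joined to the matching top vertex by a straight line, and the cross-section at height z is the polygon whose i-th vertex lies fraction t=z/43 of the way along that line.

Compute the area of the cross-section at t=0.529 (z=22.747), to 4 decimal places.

Cross-section at t=0.529: each vertex is (1-t)·p0[i] + t·p1[i].
  v1: (1-0.529)·(0.3,2.49) + 0.529·(2.51,5) = (1.4691,3.8178)
  v2: (1-0.529)·(-1.84,-2.96) + 0.529·(-0.08,-2.61) = (-0.9090,-2.7748)
  v3: (1-0.529)·(-0.03,-2.68) + 0.529·(1.95,-2.78) = (1.0174,-2.7329)
Shoelace sum Σ(x_i·y_{i+1} − x_{i+1}·y_i):
  i=1: 1.4691·-2.7748 − -0.9090·3.8178 = -0.6063 (running -0.6063)
  i=2: -0.9090·-2.7329 − 1.0174·-2.7748 = +5.3073 (running +4.7010)
  i=3: 1.0174·3.8178 − 1.4691·-2.7329 = +7.8992 (running +12.6002)
Area = |Σ|/2 = |12.6002|/2 = 6.3001

Area at t=0.529: 6.3001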